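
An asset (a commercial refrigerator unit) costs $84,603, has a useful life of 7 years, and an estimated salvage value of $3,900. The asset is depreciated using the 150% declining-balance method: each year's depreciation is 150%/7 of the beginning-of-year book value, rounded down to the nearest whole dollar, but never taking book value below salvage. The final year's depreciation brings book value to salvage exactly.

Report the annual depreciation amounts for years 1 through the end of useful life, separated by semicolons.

$18,129; $14,244; $11,192; $8,793; $6,909; $5,429; $16,007

Depreciable base = $84,603 − $3,900 = $80,703.
Year 1: ⌊$84,603 × 150%/7⌋ = $18,129. Book value $66,474.
Year 2: ⌊$66,474 × 150%/7⌋ = $14,244. Book value $52,230.
Year 3: ⌊$52,230 × 150%/7⌋ = $11,192. Book value $41,038.
Year 4: ⌊$41,038 × 150%/7⌋ = $8,793. Book value $32,245.
Year 5: ⌊$32,245 × 150%/7⌋ = $6,909. Book value $25,336.
Year 6: ⌊$25,336 × 150%/7⌋ = $5,429. Book value $19,907.
Year 7 (final): $19,907 − $3,900 = $16,007. Book value $3,900.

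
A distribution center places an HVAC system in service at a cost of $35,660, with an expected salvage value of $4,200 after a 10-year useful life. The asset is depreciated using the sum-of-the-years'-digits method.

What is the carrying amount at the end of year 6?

Depreciable base = $35,660 − $4,200 = $31,460.
Sum of the years' digits = 10+9+8+7+6+5+4+3+2+1 = 55.
Year 1: $31,460 × 10/55 = $5,720. Book value $29,940.
Year 2: $31,460 × 9/55 = $5,148. Book value $24,792.
Year 3: $31,460 × 8/55 = $4,576. Book value $20,216.
Year 4: $31,460 × 7/55 = $4,004. Book value $16,212.
Year 5: $31,460 × 6/55 = $3,432. Book value $12,780.
Year 6: $31,460 × 5/55 = $2,860. Book value $9,920.

$9,920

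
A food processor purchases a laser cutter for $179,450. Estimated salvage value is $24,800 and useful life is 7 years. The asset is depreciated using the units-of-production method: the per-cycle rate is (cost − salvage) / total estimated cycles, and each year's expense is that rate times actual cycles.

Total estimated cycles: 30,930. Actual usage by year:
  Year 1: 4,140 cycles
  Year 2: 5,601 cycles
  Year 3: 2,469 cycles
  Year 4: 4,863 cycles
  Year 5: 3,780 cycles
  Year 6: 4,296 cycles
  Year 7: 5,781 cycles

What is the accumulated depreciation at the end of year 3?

$61,050

Depreciable base = $179,450 − $24,800 = $154,650.
Rate = $154,650 / 30,930 cycles = $5 per cycle.
Year 1: 4,140 × $5 = $20,700. Book value $158,750.
Year 2: 5,601 × $5 = $28,005. Book value $130,745.
Year 3: 2,469 × $5 = $12,345. Book value $118,400.
Accumulated through year 3 = $179,450 − $118,400 = $61,050.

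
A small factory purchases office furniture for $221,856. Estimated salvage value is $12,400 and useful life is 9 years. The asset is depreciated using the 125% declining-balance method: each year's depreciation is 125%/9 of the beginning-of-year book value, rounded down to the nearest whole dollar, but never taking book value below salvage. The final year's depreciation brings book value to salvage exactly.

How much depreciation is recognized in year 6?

Depreciable base = $221,856 − $12,400 = $209,456.
Year 1: ⌊$221,856 × 125%/9⌋ = $30,813. Book value $191,043.
Year 2: ⌊$191,043 × 125%/9⌋ = $26,533. Book value $164,510.
Year 3: ⌊$164,510 × 125%/9⌋ = $22,848. Book value $141,662.
Year 4: ⌊$141,662 × 125%/9⌋ = $19,675. Book value $121,987.
Year 5: ⌊$121,987 × 125%/9⌋ = $16,942. Book value $105,045.
Year 6: ⌊$105,045 × 125%/9⌋ = $14,589. Book value $90,456.

$14,589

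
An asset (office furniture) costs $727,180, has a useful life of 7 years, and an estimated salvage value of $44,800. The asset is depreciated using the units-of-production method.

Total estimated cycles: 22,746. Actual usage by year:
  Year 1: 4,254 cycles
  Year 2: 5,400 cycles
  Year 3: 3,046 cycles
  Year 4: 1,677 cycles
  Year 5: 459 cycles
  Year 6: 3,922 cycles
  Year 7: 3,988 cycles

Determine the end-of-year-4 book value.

$295,870

Depreciable base = $727,180 − $44,800 = $682,380.
Rate = $682,380 / 22,746 cycles = $30 per cycle.
Year 1: 4,254 × $30 = $127,620. Book value $599,560.
Year 2: 5,400 × $30 = $162,000. Book value $437,560.
Year 3: 3,046 × $30 = $91,380. Book value $346,180.
Year 4: 1,677 × $30 = $50,310. Book value $295,870.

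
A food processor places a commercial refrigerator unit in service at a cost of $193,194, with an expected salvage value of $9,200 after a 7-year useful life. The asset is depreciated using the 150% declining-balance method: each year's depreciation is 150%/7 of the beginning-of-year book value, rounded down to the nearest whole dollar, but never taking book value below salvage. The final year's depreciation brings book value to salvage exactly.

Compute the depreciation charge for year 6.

Depreciable base = $193,194 − $9,200 = $183,994.
Year 1: ⌊$193,194 × 150%/7⌋ = $41,398. Book value $151,796.
Year 2: ⌊$151,796 × 150%/7⌋ = $32,527. Book value $119,269.
Year 3: ⌊$119,269 × 150%/7⌋ = $25,557. Book value $93,712.
Year 4: ⌊$93,712 × 150%/7⌋ = $20,081. Book value $73,631.
Year 5: ⌊$73,631 × 150%/7⌋ = $15,778. Book value $57,853.
Year 6: ⌊$57,853 × 150%/7⌋ = $12,397. Book value $45,456.

$12,397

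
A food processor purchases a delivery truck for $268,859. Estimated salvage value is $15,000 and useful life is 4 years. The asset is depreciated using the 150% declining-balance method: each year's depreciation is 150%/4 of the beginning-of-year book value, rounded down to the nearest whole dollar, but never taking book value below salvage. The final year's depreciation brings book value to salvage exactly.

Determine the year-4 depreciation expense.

$50,640

Depreciable base = $268,859 − $15,000 = $253,859.
Year 1: ⌊$268,859 × 150%/4⌋ = $100,822. Book value $168,037.
Year 2: ⌊$168,037 × 150%/4⌋ = $63,013. Book value $105,024.
Year 3: ⌊$105,024 × 150%/4⌋ = $39,384. Book value $65,640.
Year 4 (final): $65,640 − $15,000 = $50,640. Book value $15,000.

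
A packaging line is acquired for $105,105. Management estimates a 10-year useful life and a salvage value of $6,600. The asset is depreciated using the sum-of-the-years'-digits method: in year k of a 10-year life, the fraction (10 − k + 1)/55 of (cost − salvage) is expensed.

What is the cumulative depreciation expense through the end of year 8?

$93,132

Depreciable base = $105,105 − $6,600 = $98,505.
Sum of the years' digits = 10+9+8+7+6+5+4+3+2+1 = 55.
Year 1: $98,505 × 10/55 = $17,910. Book value $87,195.
Year 2: $98,505 × 9/55 = $16,119. Book value $71,076.
Year 3: $98,505 × 8/55 = $14,328. Book value $56,748.
Year 4: $98,505 × 7/55 = $12,537. Book value $44,211.
Year 5: $98,505 × 6/55 = $10,746. Book value $33,465.
Year 6: $98,505 × 5/55 = $8,955. Book value $24,510.
Year 7: $98,505 × 4/55 = $7,164. Book value $17,346.
Year 8: $98,505 × 3/55 = $5,373. Book value $11,973.
Accumulated through year 8 = $105,105 − $11,973 = $93,132.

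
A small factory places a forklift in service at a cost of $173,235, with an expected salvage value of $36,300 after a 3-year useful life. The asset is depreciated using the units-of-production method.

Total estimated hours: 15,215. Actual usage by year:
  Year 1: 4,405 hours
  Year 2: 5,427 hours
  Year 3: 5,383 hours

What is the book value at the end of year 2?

$84,747

Depreciable base = $173,235 − $36,300 = $136,935.
Rate = $136,935 / 15,215 hours = $9 per hour.
Year 1: 4,405 × $9 = $39,645. Book value $133,590.
Year 2: 5,427 × $9 = $48,843. Book value $84,747.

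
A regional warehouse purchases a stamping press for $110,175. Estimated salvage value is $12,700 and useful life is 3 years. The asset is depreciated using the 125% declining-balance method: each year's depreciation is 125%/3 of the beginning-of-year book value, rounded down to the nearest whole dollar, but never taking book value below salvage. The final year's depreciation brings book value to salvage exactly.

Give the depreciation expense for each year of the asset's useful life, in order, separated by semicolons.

Depreciable base = $110,175 − $12,700 = $97,475.
Year 1: ⌊$110,175 × 125%/3⌋ = $45,906. Book value $64,269.
Year 2: ⌊$64,269 × 125%/3⌋ = $26,778. Book value $37,491.
Year 3 (final): $37,491 − $12,700 = $24,791. Book value $12,700.

$45,906; $26,778; $24,791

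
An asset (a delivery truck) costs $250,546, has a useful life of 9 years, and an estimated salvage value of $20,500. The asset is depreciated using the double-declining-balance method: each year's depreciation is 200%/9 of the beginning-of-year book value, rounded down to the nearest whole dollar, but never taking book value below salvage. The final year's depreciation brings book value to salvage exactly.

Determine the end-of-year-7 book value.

Depreciable base = $250,546 − $20,500 = $230,046.
Year 1: ⌊$250,546 × 200%/9⌋ = $55,676. Book value $194,870.
Year 2: ⌊$194,870 × 200%/9⌋ = $43,304. Book value $151,566.
Year 3: ⌊$151,566 × 200%/9⌋ = $33,681. Book value $117,885.
Year 4: ⌊$117,885 × 200%/9⌋ = $26,196. Book value $91,689.
Year 5: ⌊$91,689 × 200%/9⌋ = $20,375. Book value $71,314.
Year 6: ⌊$71,314 × 200%/9⌋ = $15,847. Book value $55,467.
Year 7: ⌊$55,467 × 200%/9⌋ = $12,326. Book value $43,141.

$43,141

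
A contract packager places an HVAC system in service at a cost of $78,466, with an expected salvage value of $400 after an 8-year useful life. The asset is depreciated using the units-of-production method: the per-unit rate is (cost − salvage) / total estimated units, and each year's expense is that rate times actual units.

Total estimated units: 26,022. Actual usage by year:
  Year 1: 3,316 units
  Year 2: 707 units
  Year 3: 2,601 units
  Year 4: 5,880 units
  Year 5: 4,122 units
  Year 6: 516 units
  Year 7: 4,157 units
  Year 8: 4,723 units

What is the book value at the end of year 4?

$40,954

Depreciable base = $78,466 − $400 = $78,066.
Rate = $78,066 / 26,022 units = $3 per unit.
Year 1: 3,316 × $3 = $9,948. Book value $68,518.
Year 2: 707 × $3 = $2,121. Book value $66,397.
Year 3: 2,601 × $3 = $7,803. Book value $58,594.
Year 4: 5,880 × $3 = $17,640. Book value $40,954.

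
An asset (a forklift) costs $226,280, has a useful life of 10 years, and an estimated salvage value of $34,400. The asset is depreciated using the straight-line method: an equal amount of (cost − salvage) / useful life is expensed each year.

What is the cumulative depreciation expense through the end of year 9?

Depreciable base = $226,280 − $34,400 = $191,880.
Annual expense = $191,880 / 10 = $19,188.
End of year 1: book value $207,092.
End of year 2: book value $187,904.
End of year 3: book value $168,716.
End of year 4: book value $149,528.
End of year 5: book value $130,340.
End of year 6: book value $111,152.
End of year 7: book value $91,964.
End of year 8: book value $72,776.
End of year 9: book value $53,588.
Accumulated through year 9 = $226,280 − $53,588 = $172,692.

$172,692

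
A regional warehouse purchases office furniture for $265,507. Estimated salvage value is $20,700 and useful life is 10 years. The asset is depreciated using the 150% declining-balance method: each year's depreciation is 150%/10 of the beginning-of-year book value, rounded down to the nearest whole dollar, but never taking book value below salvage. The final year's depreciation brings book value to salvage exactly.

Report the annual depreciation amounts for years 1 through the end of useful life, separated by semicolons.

$39,826; $33,852; $28,774; $24,458; $20,789; $17,671; $15,020; $12,767; $10,852; $40,798

Depreciable base = $265,507 − $20,700 = $244,807.
Year 1: ⌊$265,507 × 150%/10⌋ = $39,826. Book value $225,681.
Year 2: ⌊$225,681 × 150%/10⌋ = $33,852. Book value $191,829.
Year 3: ⌊$191,829 × 150%/10⌋ = $28,774. Book value $163,055.
Year 4: ⌊$163,055 × 150%/10⌋ = $24,458. Book value $138,597.
Year 5: ⌊$138,597 × 150%/10⌋ = $20,789. Book value $117,808.
Year 6: ⌊$117,808 × 150%/10⌋ = $17,671. Book value $100,137.
Year 7: ⌊$100,137 × 150%/10⌋ = $15,020. Book value $85,117.
Year 8: ⌊$85,117 × 150%/10⌋ = $12,767. Book value $72,350.
Year 9: ⌊$72,350 × 150%/10⌋ = $10,852. Book value $61,498.
Year 10 (final): $61,498 − $20,700 = $40,798. Book value $20,700.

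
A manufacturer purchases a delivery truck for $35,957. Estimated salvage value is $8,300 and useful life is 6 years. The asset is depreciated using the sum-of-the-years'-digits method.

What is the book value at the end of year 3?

Depreciable base = $35,957 − $8,300 = $27,657.
Sum of the years' digits = 6+5+4+3+2+1 = 21.
Year 1: $27,657 × 6/21 = $7,902. Book value $28,055.
Year 2: $27,657 × 5/21 = $6,585. Book value $21,470.
Year 3: $27,657 × 4/21 = $5,268. Book value $16,202.

$16,202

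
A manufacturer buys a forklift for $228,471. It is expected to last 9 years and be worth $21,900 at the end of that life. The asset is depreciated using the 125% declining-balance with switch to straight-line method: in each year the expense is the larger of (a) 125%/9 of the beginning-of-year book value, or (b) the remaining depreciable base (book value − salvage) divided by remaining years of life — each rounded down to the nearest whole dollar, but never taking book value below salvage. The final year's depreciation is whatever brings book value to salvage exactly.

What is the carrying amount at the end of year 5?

Depreciable base = $228,471 − $21,900 = $206,571.
Year 1: DB = ⌊$228,471 × 125%/9⌋ = $31,732; SL = ⌊$206,571/9⌋ = $22,952 → take DB $31,732. Book value $196,739.
Year 2: DB = ⌊$196,739 × 125%/9⌋ = $27,324; SL = ⌊$174,839/8⌋ = $21,854 → take DB $27,324. Book value $169,415.
Year 3: DB = ⌊$169,415 × 125%/9⌋ = $23,529; SL = ⌊$147,515/7⌋ = $21,073 → take DB $23,529. Book value $145,886.
Year 4: DB = ⌊$145,886 × 125%/9⌋ = $20,261; SL = ⌊$123,986/6⌋ = $20,664 → take SL $20,664. Book value $125,222.
Year 5: DB = ⌊$125,222 × 125%/9⌋ = $17,391; SL = ⌊$103,322/5⌋ = $20,664 → take SL $20,664. Book value $104,558.

$104,558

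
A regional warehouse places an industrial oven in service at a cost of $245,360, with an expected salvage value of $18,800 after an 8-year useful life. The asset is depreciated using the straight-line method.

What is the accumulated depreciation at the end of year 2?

Depreciable base = $245,360 − $18,800 = $226,560.
Annual expense = $226,560 / 8 = $28,320.
End of year 1: book value $217,040.
End of year 2: book value $188,720.
Accumulated through year 2 = $245,360 − $188,720 = $56,640.

$56,640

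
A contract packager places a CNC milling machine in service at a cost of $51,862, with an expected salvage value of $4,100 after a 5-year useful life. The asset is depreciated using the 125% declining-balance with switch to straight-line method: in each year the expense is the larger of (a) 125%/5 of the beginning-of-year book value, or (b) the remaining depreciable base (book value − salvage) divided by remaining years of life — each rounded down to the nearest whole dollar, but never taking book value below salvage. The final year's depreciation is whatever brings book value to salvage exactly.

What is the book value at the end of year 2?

Depreciable base = $51,862 − $4,100 = $47,762.
Year 1: DB = ⌊$51,862 × 125%/5⌋ = $12,965; SL = ⌊$47,762/5⌋ = $9,552 → take DB $12,965. Book value $38,897.
Year 2: DB = ⌊$38,897 × 125%/5⌋ = $9,724; SL = ⌊$34,797/4⌋ = $8,699 → take DB $9,724. Book value $29,173.

$29,173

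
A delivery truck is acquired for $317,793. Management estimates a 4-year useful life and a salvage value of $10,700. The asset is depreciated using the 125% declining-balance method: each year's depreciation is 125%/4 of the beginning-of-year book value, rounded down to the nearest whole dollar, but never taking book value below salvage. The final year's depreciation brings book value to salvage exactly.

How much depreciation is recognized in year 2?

$68,275

Depreciable base = $317,793 − $10,700 = $307,093.
Year 1: ⌊$317,793 × 125%/4⌋ = $99,310. Book value $218,483.
Year 2: ⌊$218,483 × 125%/4⌋ = $68,275. Book value $150,208.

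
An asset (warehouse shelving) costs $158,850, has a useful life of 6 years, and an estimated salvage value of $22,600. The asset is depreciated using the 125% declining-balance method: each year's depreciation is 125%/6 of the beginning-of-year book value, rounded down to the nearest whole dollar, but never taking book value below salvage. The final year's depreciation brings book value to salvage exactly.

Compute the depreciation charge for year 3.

Depreciable base = $158,850 − $22,600 = $136,250.
Year 1: ⌊$158,850 × 125%/6⌋ = $33,093. Book value $125,757.
Year 2: ⌊$125,757 × 125%/6⌋ = $26,199. Book value $99,558.
Year 3: ⌊$99,558 × 125%/6⌋ = $20,741. Book value $78,817.

$20,741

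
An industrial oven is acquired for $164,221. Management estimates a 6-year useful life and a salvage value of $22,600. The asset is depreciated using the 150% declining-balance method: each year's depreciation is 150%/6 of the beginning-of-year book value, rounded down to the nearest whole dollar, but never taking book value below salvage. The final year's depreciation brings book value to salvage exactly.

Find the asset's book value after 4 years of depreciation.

Depreciable base = $164,221 − $22,600 = $141,621.
Year 1: ⌊$164,221 × 150%/6⌋ = $41,055. Book value $123,166.
Year 2: ⌊$123,166 × 150%/6⌋ = $30,791. Book value $92,375.
Year 3: ⌊$92,375 × 150%/6⌋ = $23,093. Book value $69,282.
Year 4: ⌊$69,282 × 150%/6⌋ = $17,320. Book value $51,962.

$51,962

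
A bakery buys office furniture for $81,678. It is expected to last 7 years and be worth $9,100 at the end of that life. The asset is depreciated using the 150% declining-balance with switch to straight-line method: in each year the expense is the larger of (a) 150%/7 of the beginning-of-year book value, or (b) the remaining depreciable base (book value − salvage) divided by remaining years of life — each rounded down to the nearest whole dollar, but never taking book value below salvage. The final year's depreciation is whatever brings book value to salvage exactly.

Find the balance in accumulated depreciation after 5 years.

Depreciable base = $81,678 − $9,100 = $72,578.
Year 1: DB = ⌊$81,678 × 150%/7⌋ = $17,502; SL = ⌊$72,578/7⌋ = $10,368 → take DB $17,502. Book value $64,176.
Year 2: DB = ⌊$64,176 × 150%/7⌋ = $13,752; SL = ⌊$55,076/6⌋ = $9,179 → take DB $13,752. Book value $50,424.
Year 3: DB = ⌊$50,424 × 150%/7⌋ = $10,805; SL = ⌊$41,324/5⌋ = $8,264 → take DB $10,805. Book value $39,619.
Year 4: DB = ⌊$39,619 × 150%/7⌋ = $8,489; SL = ⌊$30,519/4⌋ = $7,629 → take DB $8,489. Book value $31,130.
Year 5: DB = ⌊$31,130 × 150%/7⌋ = $6,670; SL = ⌊$22,030/3⌋ = $7,343 → take SL $7,343. Book value $23,787.
Accumulated through year 5 = $81,678 − $23,787 = $57,891.

$57,891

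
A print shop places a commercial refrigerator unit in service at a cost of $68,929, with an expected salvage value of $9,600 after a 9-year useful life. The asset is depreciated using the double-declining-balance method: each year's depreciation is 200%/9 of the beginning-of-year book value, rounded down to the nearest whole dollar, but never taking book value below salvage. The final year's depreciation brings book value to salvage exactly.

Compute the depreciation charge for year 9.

$0

Depreciable base = $68,929 − $9,600 = $59,329.
Year 1: ⌊$68,929 × 200%/9⌋ = $15,317. Book value $53,612.
Year 2: ⌊$53,612 × 200%/9⌋ = $11,913. Book value $41,699.
Year 3: ⌊$41,699 × 200%/9⌋ = $9,266. Book value $32,433.
Year 4: ⌊$32,433 × 200%/9⌋ = $7,207. Book value $25,226.
Year 5: ⌊$25,226 × 200%/9⌋ = $5,605. Book value $19,621.
Year 6: ⌊$19,621 × 200%/9⌋ = $4,360. Book value $15,261.
Year 7: ⌊$15,261 × 200%/9⌋ = $3,391. Book value $11,870.
Year 8: ⌊$11,870 × 200%/9⌋ = $2,637, capped at $2,270. Book value $9,600.
Year 9 (final): $9,600 − $9,600 = $0. Book value $9,600.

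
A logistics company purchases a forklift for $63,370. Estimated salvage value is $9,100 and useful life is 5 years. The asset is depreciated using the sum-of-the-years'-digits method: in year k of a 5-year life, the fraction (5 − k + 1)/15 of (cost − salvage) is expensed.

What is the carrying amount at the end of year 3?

$19,954

Depreciable base = $63,370 − $9,100 = $54,270.
Sum of the years' digits = 5+4+3+2+1 = 15.
Year 1: $54,270 × 5/15 = $18,090. Book value $45,280.
Year 2: $54,270 × 4/15 = $14,472. Book value $30,808.
Year 3: $54,270 × 3/15 = $10,854. Book value $19,954.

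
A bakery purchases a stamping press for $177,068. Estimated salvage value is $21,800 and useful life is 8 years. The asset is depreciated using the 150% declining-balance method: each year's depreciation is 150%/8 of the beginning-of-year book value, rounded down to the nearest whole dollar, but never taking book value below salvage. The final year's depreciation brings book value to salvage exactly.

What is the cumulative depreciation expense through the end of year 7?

Depreciable base = $177,068 − $21,800 = $155,268.
Year 1: ⌊$177,068 × 150%/8⌋ = $33,200. Book value $143,868.
Year 2: ⌊$143,868 × 150%/8⌋ = $26,975. Book value $116,893.
Year 3: ⌊$116,893 × 150%/8⌋ = $21,917. Book value $94,976.
Year 4: ⌊$94,976 × 150%/8⌋ = $17,808. Book value $77,168.
Year 5: ⌊$77,168 × 150%/8⌋ = $14,469. Book value $62,699.
Year 6: ⌊$62,699 × 150%/8⌋ = $11,756. Book value $50,943.
Year 7: ⌊$50,943 × 150%/8⌋ = $9,551. Book value $41,392.
Accumulated through year 7 = $177,068 − $41,392 = $135,676.

$135,676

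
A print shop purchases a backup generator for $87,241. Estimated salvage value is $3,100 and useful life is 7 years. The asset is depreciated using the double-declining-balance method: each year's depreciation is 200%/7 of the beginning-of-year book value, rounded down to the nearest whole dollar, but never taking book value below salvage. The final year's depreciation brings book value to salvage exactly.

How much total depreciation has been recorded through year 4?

$64,531

Depreciable base = $87,241 − $3,100 = $84,141.
Year 1: ⌊$87,241 × 200%/7⌋ = $24,926. Book value $62,315.
Year 2: ⌊$62,315 × 200%/7⌋ = $17,804. Book value $44,511.
Year 3: ⌊$44,511 × 200%/7⌋ = $12,717. Book value $31,794.
Year 4: ⌊$31,794 × 200%/7⌋ = $9,084. Book value $22,710.
Accumulated through year 4 = $87,241 − $22,710 = $64,531.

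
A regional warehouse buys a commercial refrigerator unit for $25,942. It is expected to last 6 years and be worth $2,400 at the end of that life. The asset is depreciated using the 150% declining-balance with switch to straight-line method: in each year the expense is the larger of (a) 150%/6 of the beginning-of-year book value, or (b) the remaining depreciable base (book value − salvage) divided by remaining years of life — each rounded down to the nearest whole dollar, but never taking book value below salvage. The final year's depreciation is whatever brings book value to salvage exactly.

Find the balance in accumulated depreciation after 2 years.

$11,349

Depreciable base = $25,942 − $2,400 = $23,542.
Year 1: DB = ⌊$25,942 × 150%/6⌋ = $6,485; SL = ⌊$23,542/6⌋ = $3,923 → take DB $6,485. Book value $19,457.
Year 2: DB = ⌊$19,457 × 150%/6⌋ = $4,864; SL = ⌊$17,057/5⌋ = $3,411 → take DB $4,864. Book value $14,593.
Accumulated through year 2 = $25,942 − $14,593 = $11,349.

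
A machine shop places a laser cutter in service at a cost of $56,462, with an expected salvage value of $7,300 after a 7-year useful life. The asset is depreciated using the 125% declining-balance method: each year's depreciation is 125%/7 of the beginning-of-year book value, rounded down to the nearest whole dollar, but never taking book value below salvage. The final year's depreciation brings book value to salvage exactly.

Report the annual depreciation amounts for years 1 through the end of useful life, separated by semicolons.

$10,082; $8,282; $6,803; $5,588; $4,590; $3,770; $10,047

Depreciable base = $56,462 − $7,300 = $49,162.
Year 1: ⌊$56,462 × 125%/7⌋ = $10,082. Book value $46,380.
Year 2: ⌊$46,380 × 125%/7⌋ = $8,282. Book value $38,098.
Year 3: ⌊$38,098 × 125%/7⌋ = $6,803. Book value $31,295.
Year 4: ⌊$31,295 × 125%/7⌋ = $5,588. Book value $25,707.
Year 5: ⌊$25,707 × 125%/7⌋ = $4,590. Book value $21,117.
Year 6: ⌊$21,117 × 125%/7⌋ = $3,770. Book value $17,347.
Year 7 (final): $17,347 − $7,300 = $10,047. Book value $7,300.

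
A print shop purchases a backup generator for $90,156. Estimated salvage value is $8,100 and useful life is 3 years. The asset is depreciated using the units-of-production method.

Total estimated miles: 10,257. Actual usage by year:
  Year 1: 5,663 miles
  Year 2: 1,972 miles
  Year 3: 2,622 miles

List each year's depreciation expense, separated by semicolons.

$45,304; $15,776; $20,976

Depreciable base = $90,156 − $8,100 = $82,056.
Rate = $82,056 / 10,257 miles = $8 per mile.
Year 1: 5,663 × $8 = $45,304. Book value $44,852.
Year 2: 1,972 × $8 = $15,776. Book value $29,076.
Year 3: 2,622 × $8 = $20,976. Book value $8,100.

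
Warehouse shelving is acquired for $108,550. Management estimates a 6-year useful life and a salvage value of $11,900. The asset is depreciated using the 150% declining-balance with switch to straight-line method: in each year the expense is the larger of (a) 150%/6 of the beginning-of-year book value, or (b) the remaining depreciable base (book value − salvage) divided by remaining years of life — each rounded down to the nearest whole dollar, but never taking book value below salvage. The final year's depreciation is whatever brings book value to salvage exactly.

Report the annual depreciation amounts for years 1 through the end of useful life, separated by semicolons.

Depreciable base = $108,550 − $11,900 = $96,650.
Year 1: DB = ⌊$108,550 × 150%/6⌋ = $27,137; SL = ⌊$96,650/6⌋ = $16,108 → take DB $27,137. Book value $81,413.
Year 2: DB = ⌊$81,413 × 150%/6⌋ = $20,353; SL = ⌊$69,513/5⌋ = $13,902 → take DB $20,353. Book value $61,060.
Year 3: DB = ⌊$61,060 × 150%/6⌋ = $15,265; SL = ⌊$49,160/4⌋ = $12,290 → take DB $15,265. Book value $45,795.
Year 4: DB = ⌊$45,795 × 150%/6⌋ = $11,448; SL = ⌊$33,895/3⌋ = $11,298 → take DB $11,448. Book value $34,347.
Year 5: DB = ⌊$34,347 × 150%/6⌋ = $8,586; SL = ⌊$22,447/2⌋ = $11,223 → take SL $11,223. Book value $23,124.
Year 6 (final): $23,124 − $11,900 = $11,224. Book value $11,900.

$27,137; $20,353; $15,265; $11,448; $11,223; $11,224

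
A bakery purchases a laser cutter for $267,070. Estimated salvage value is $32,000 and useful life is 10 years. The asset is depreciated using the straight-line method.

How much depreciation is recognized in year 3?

$23,507

Depreciable base = $267,070 − $32,000 = $235,070.
Annual expense = $235,070 / 10 = $23,507.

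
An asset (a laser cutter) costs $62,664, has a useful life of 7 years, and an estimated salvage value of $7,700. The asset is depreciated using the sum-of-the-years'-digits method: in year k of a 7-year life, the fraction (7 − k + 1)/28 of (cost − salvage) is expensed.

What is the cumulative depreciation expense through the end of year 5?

Depreciable base = $62,664 − $7,700 = $54,964.
Sum of the years' digits = 7+6+5+4+3+2+1 = 28.
Year 1: $54,964 × 7/28 = $13,741. Book value $48,923.
Year 2: $54,964 × 6/28 = $11,778. Book value $37,145.
Year 3: $54,964 × 5/28 = $9,815. Book value $27,330.
Year 4: $54,964 × 4/28 = $7,852. Book value $19,478.
Year 5: $54,964 × 3/28 = $5,889. Book value $13,589.
Accumulated through year 5 = $62,664 − $13,589 = $49,075.

$49,075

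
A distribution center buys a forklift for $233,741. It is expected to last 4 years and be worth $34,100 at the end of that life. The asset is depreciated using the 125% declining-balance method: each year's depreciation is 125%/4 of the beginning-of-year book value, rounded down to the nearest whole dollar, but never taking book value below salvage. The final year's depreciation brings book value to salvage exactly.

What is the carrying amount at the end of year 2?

Depreciable base = $233,741 − $34,100 = $199,641.
Year 1: ⌊$233,741 × 125%/4⌋ = $73,044. Book value $160,697.
Year 2: ⌊$160,697 × 125%/4⌋ = $50,217. Book value $110,480.

$110,480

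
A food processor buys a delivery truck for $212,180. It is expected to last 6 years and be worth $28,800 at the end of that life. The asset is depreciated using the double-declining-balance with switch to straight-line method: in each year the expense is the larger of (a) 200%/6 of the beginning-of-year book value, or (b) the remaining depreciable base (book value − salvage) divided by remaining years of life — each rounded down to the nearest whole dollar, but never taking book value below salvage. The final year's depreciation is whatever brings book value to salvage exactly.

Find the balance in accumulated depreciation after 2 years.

Depreciable base = $212,180 − $28,800 = $183,380.
Year 1: DB = ⌊$212,180 × 200%/6⌋ = $70,726; SL = ⌊$183,380/6⌋ = $30,563 → take DB $70,726. Book value $141,454.
Year 2: DB = ⌊$141,454 × 200%/6⌋ = $47,151; SL = ⌊$112,654/5⌋ = $22,530 → take DB $47,151. Book value $94,303.
Accumulated through year 2 = $212,180 − $94,303 = $117,877.

$117,877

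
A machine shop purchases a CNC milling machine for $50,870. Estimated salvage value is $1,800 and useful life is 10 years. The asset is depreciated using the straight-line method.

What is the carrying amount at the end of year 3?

Depreciable base = $50,870 − $1,800 = $49,070.
Annual expense = $49,070 / 10 = $4,907.
End of year 1: book value $45,963.
End of year 2: book value $41,056.
End of year 3: book value $36,149.

$36,149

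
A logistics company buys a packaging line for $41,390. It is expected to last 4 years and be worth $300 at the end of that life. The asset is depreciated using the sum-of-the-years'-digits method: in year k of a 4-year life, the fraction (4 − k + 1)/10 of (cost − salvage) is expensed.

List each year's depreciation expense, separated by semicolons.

Depreciable base = $41,390 − $300 = $41,090.
Sum of the years' digits = 4+3+2+1 = 10.
Year 1: $41,090 × 4/10 = $16,436. Book value $24,954.
Year 2: $41,090 × 3/10 = $12,327. Book value $12,627.
Year 3: $41,090 × 2/10 = $8,218. Book value $4,409.
Year 4: $41,090 × 1/10 = $4,109. Book value $300.

$16,436; $12,327; $8,218; $4,109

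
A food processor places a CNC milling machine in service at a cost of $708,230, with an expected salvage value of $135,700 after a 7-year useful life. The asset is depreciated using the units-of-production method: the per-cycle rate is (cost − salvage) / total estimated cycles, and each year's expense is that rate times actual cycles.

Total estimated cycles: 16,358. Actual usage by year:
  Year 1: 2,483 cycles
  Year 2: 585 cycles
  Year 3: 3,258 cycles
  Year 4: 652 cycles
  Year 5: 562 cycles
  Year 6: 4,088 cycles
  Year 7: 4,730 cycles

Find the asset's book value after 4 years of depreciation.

Depreciable base = $708,230 − $135,700 = $572,530.
Rate = $572,530 / 16,358 cycles = $35 per cycle.
Year 1: 2,483 × $35 = $86,905. Book value $621,325.
Year 2: 585 × $35 = $20,475. Book value $600,850.
Year 3: 3,258 × $35 = $114,030. Book value $486,820.
Year 4: 652 × $35 = $22,820. Book value $464,000.

$464,000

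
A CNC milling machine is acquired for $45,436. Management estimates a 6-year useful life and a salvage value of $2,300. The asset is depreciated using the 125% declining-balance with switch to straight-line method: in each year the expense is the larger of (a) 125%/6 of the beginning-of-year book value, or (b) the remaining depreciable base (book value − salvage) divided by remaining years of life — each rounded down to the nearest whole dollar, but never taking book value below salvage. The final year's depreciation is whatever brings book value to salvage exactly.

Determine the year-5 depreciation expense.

$6,545

Depreciable base = $45,436 − $2,300 = $43,136.
Year 1: DB = ⌊$45,436 × 125%/6⌋ = $9,465; SL = ⌊$43,136/6⌋ = $7,189 → take DB $9,465. Book value $35,971.
Year 2: DB = ⌊$35,971 × 125%/6⌋ = $7,493; SL = ⌊$33,671/5⌋ = $6,734 → take DB $7,493. Book value $28,478.
Year 3: DB = ⌊$28,478 × 125%/6⌋ = $5,932; SL = ⌊$26,178/4⌋ = $6,544 → take SL $6,544. Book value $21,934.
Year 4: DB = ⌊$21,934 × 125%/6⌋ = $4,569; SL = ⌊$19,634/3⌋ = $6,544 → take SL $6,544. Book value $15,390.
Year 5: DB = ⌊$15,390 × 125%/6⌋ = $3,206; SL = ⌊$13,090/2⌋ = $6,545 → take SL $6,545. Book value $8,845.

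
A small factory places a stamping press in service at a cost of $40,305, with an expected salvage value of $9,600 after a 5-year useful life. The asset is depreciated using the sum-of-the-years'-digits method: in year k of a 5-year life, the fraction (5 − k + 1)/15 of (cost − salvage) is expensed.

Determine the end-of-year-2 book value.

Depreciable base = $40,305 − $9,600 = $30,705.
Sum of the years' digits = 5+4+3+2+1 = 15.
Year 1: $30,705 × 5/15 = $10,235. Book value $30,070.
Year 2: $30,705 × 4/15 = $8,188. Book value $21,882.

$21,882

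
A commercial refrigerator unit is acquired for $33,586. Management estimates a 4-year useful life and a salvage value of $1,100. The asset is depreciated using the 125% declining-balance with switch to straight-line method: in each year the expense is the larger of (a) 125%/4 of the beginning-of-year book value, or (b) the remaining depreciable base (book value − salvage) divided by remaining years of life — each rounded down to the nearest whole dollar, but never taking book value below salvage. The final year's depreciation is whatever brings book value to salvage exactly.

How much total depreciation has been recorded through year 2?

$17,825

Depreciable base = $33,586 − $1,100 = $32,486.
Year 1: DB = ⌊$33,586 × 125%/4⌋ = $10,495; SL = ⌊$32,486/4⌋ = $8,121 → take DB $10,495. Book value $23,091.
Year 2: DB = ⌊$23,091 × 125%/4⌋ = $7,215; SL = ⌊$21,991/3⌋ = $7,330 → take SL $7,330. Book value $15,761.
Accumulated through year 2 = $33,586 − $15,761 = $17,825.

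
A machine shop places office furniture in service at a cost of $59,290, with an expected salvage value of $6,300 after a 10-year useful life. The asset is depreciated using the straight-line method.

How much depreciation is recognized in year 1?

$5,299

Depreciable base = $59,290 − $6,300 = $52,990.
Annual expense = $52,990 / 10 = $5,299.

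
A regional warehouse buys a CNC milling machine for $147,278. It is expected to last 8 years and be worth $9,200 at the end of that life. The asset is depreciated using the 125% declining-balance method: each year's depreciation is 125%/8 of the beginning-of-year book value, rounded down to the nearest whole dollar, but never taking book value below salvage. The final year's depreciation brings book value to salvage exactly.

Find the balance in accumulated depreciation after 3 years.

$58,810

Depreciable base = $147,278 − $9,200 = $138,078.
Year 1: ⌊$147,278 × 125%/8⌋ = $23,012. Book value $124,266.
Year 2: ⌊$124,266 × 125%/8⌋ = $19,416. Book value $104,850.
Year 3: ⌊$104,850 × 125%/8⌋ = $16,382. Book value $88,468.
Accumulated through year 3 = $147,278 − $88,468 = $58,810.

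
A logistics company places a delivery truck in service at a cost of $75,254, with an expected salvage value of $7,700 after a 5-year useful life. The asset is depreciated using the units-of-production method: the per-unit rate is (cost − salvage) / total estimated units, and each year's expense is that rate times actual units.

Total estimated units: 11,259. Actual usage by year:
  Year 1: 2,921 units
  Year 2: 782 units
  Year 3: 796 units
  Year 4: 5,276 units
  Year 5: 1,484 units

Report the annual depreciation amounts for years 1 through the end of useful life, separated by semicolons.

Depreciable base = $75,254 − $7,700 = $67,554.
Rate = $67,554 / 11,259 units = $6 per unit.
Year 1: 2,921 × $6 = $17,526. Book value $57,728.
Year 2: 782 × $6 = $4,692. Book value $53,036.
Year 3: 796 × $6 = $4,776. Book value $48,260.
Year 4: 5,276 × $6 = $31,656. Book value $16,604.
Year 5: 1,484 × $6 = $8,904. Book value $7,700.

$17,526; $4,692; $4,776; $31,656; $8,904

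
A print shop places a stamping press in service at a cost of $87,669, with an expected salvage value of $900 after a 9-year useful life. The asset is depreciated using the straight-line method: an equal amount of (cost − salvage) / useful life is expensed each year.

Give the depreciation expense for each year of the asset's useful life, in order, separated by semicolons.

$9,641; $9,641; $9,641; $9,641; $9,641; $9,641; $9,641; $9,641; $9,641

Depreciable base = $87,669 − $900 = $86,769.
Annual expense = $86,769 / 9 = $9,641.
End of year 1: book value $78,028.
End of year 2: book value $68,387.
End of year 3: book value $58,746.
End of year 4: book value $49,105.
End of year 5: book value $39,464.
End of year 6: book value $29,823.
End of year 7: book value $20,182.
End of year 8: book value $10,541.
End of year 9: book value $900.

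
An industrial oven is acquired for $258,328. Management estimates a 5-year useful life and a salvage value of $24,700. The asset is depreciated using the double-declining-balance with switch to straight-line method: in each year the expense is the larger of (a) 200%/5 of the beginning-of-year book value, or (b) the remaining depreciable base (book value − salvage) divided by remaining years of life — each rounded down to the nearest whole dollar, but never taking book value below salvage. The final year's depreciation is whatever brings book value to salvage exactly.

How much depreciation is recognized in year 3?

$37,199

Depreciable base = $258,328 − $24,700 = $233,628.
Year 1: DB = ⌊$258,328 × 200%/5⌋ = $103,331; SL = ⌊$233,628/5⌋ = $46,725 → take DB $103,331. Book value $154,997.
Year 2: DB = ⌊$154,997 × 200%/5⌋ = $61,998; SL = ⌊$130,297/4⌋ = $32,574 → take DB $61,998. Book value $92,999.
Year 3: DB = ⌊$92,999 × 200%/5⌋ = $37,199; SL = ⌊$68,299/3⌋ = $22,766 → take DB $37,199. Book value $55,800.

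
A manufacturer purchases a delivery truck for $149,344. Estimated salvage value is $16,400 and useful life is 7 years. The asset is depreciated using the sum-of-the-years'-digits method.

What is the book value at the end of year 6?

$21,148

Depreciable base = $149,344 − $16,400 = $132,944.
Sum of the years' digits = 7+6+5+4+3+2+1 = 28.
Year 1: $132,944 × 7/28 = $33,236. Book value $116,108.
Year 2: $132,944 × 6/28 = $28,488. Book value $87,620.
Year 3: $132,944 × 5/28 = $23,740. Book value $63,880.
Year 4: $132,944 × 4/28 = $18,992. Book value $44,888.
Year 5: $132,944 × 3/28 = $14,244. Book value $30,644.
Year 6: $132,944 × 2/28 = $9,496. Book value $21,148.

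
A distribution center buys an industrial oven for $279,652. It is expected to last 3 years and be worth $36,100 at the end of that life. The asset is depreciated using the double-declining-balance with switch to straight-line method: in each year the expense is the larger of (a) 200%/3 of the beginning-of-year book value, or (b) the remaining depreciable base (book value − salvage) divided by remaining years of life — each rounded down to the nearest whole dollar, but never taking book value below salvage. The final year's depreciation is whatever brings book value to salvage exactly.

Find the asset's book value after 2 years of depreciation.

Depreciable base = $279,652 − $36,100 = $243,552.
Year 1: DB = ⌊$279,652 × 200%/3⌋ = $186,434; SL = ⌊$243,552/3⌋ = $81,184 → take DB $186,434. Book value $93,218.
Year 2: DB = ⌊$93,218 × 200%/3⌋ = $62,145; SL = ⌊$57,118/2⌋ = $28,559 → take DB $62,145, capped at $57,118. Book value $36,100.

$36,100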